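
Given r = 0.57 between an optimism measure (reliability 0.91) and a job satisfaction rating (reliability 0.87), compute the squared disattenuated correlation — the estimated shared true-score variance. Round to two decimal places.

Disattenuated r = 0.57 / √(0.91 × 0.87) = 0.57 / 0.8898 = 0.6406.
Shared true-score variance = 0.6406² = 0.4104 ≈ 0.41.

0.41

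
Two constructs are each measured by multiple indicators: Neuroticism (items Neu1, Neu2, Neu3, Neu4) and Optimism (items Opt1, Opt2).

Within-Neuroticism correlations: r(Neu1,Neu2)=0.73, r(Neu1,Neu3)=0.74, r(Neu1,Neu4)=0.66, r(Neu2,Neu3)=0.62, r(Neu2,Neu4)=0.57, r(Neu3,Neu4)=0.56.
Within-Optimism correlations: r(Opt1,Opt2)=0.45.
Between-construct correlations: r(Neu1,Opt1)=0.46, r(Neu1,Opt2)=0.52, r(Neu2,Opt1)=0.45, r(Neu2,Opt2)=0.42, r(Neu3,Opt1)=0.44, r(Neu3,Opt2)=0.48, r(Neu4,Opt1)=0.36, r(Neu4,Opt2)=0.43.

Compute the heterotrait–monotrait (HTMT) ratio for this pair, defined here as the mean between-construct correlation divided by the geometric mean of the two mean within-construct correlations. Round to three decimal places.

Mean between = 3.56/8 = 0.4450.
Mean within-Neu = 3.88/6 = 0.6467; mean within-Opt = 0.45/1 = 0.4500.
Geometric mean = √(0.6467 × 0.4500) = 0.5395.
HTMT = 0.4450 / 0.5395 = 0.825.

0.825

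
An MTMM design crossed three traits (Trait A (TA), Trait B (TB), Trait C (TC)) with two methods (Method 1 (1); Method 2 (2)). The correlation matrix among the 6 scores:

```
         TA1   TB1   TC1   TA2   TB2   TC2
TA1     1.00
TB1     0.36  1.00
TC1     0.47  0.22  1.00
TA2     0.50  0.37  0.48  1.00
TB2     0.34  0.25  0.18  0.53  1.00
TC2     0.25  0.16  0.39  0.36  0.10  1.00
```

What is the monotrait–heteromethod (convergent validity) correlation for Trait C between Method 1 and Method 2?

0.39

Same trait (TC), different methods: r(TC1, TC2) = 0.39.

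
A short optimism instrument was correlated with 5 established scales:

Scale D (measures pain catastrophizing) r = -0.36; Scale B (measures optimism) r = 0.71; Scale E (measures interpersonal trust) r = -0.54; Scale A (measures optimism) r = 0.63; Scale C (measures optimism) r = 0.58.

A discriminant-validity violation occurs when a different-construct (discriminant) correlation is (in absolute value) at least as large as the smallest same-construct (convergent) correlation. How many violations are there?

0

Convergent (same construct = optimism): Scale B, Scale A, Scale C.
Smallest convergent = 0.58. Discriminant |r|: 0.36, 0.54; count ≥ 0.58 → 0.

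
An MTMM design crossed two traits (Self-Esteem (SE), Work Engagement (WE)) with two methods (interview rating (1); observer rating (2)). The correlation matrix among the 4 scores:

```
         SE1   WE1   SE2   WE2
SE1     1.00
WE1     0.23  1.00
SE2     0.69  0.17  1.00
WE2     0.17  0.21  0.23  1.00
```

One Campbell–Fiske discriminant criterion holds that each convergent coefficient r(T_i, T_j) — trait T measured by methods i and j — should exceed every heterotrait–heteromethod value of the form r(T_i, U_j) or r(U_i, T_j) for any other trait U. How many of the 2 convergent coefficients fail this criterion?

Checking each validity diagonal entry against its comparison values:
SE (methods 1·2): 0.69 vs {0.17, 0.17} → pass.
WE (methods 1·2): 0.21 vs {0.17, 0.17} → pass.
0 of 2 fail.

0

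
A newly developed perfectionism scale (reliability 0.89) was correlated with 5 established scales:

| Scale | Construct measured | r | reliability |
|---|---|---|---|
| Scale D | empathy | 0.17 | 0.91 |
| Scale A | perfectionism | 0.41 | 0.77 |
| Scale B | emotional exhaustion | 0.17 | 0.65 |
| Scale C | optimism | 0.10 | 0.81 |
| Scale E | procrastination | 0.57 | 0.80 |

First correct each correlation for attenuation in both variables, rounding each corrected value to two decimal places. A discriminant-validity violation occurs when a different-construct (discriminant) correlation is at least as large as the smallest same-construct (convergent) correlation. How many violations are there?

1

Disattenuated r (r / √(r_scale · r_new)):
  Scale D (disc): 0.17 / √(0.91·0.89) = 0.19
  Scale A (conv): 0.41 / √(0.77·0.89) = 0.50
  Scale B (disc): 0.17 / √(0.65·0.89) = 0.22
  Scale C (disc): 0.10 / √(0.81·0.89) = 0.12
  Scale E (disc): 0.57 / √(0.80·0.89) = 0.68
Smallest convergent = 0.50. Discriminant values: 0.19, 0.22, 0.12, 0.68; count ≥ 0.50 → 1.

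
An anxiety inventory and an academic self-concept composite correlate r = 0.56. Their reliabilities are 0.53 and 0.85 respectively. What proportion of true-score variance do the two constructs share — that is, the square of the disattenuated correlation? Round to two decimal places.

0.70

Disattenuated r = 0.56 / √(0.53 × 0.85) = 0.56 / 0.6712 = 0.8343.
Shared true-score variance = 0.8343² = 0.6961 ≈ 0.70.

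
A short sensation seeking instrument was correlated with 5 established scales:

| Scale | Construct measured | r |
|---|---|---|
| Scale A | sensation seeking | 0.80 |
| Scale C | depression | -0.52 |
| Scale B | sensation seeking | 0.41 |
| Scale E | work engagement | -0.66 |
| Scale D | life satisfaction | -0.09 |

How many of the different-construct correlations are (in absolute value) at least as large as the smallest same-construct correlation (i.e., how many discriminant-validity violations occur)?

2

Convergent (same construct = sensation seeking): Scale A, Scale B.
Smallest convergent = 0.41. Discriminant |r|: 0.52, 0.66, 0.09; count ≥ 0.41 → 2.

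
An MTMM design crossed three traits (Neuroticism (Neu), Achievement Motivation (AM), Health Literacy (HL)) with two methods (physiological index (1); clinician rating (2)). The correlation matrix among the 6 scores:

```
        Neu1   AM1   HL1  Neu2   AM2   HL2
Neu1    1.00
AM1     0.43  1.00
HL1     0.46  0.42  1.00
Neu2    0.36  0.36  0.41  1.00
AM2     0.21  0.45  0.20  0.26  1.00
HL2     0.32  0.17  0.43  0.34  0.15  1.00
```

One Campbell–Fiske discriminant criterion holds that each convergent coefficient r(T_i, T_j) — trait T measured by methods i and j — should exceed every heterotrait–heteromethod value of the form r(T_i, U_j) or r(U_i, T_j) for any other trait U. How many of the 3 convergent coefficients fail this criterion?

Convergent coefficients and their comparison sets:
Neu (methods 1·2): 0.36 vs {0.21, 0.36, 0.32, 0.41} → fail.
AM (methods 1·2): 0.45 vs {0.36, 0.21, 0.17, 0.20} → pass.
HL (methods 1·2): 0.43 vs {0.41, 0.32, 0.20, 0.17} → pass.
1 of 3 fail.

1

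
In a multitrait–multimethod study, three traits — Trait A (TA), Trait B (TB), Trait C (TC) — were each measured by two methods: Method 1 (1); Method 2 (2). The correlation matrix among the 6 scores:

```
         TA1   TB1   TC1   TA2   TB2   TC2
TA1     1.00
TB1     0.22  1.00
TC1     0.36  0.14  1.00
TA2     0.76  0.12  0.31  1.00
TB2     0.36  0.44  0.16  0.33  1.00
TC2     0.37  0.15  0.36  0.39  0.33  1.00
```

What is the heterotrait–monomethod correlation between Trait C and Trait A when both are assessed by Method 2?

0.39

Different traits, same method: r(TC2, TA2) = 0.39.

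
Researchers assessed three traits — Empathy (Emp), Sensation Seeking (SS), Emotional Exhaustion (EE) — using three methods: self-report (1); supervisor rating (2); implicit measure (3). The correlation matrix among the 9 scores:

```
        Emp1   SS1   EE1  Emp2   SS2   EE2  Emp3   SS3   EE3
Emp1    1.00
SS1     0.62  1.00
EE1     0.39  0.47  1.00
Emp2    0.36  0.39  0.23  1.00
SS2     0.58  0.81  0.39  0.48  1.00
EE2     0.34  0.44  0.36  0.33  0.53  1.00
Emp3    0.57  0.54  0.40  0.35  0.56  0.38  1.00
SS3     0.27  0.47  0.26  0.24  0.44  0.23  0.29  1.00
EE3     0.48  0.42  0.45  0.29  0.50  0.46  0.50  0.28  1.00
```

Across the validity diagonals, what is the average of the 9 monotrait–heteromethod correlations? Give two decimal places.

0.47

Convergent values: 0.36, 0.57, 0.35, 0.81, 0.47, 0.44, 0.36, 0.45, 0.46; mean = 4.27/9 = 0.47.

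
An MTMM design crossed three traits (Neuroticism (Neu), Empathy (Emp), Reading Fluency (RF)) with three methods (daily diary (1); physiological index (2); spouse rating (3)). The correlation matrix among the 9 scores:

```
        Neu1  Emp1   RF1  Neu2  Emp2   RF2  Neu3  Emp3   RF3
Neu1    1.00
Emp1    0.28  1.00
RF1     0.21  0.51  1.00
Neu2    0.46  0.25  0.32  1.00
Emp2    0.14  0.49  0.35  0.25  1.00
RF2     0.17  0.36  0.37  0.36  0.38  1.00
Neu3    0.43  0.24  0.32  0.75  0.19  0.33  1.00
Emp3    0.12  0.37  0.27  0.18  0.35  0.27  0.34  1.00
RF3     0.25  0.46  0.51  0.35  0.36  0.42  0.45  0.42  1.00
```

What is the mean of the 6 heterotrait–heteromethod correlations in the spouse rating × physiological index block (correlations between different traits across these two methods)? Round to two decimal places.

HTHM values (method 3 × method 2): 0.19, 0.33, 0.18, 0.27, 0.35, 0.36; mean = 1.68/6 = 0.28.

0.28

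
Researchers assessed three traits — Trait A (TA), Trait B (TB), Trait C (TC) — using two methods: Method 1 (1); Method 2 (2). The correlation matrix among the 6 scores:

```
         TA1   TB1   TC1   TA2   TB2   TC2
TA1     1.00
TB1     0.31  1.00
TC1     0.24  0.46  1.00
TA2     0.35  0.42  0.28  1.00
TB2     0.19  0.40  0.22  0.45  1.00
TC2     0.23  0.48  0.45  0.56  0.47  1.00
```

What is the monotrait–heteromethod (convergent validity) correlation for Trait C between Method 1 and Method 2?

Same trait (TC), different methods: r(TC1, TC2) = 0.45.

0.45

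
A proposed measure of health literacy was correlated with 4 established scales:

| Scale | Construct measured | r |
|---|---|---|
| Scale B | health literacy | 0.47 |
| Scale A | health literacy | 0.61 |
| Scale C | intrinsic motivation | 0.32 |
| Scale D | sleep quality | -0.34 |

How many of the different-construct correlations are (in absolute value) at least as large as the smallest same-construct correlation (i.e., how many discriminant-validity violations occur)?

0

Convergent (same construct = health literacy): Scale B, Scale A.
Smallest convergent = 0.47. Discriminant |r|: 0.32, 0.34; count ≥ 0.47 → 0.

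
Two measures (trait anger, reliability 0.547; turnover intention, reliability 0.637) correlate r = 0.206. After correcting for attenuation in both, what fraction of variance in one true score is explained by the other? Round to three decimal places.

Disattenuated r = 0.206 / √(0.547 × 0.637) = 0.206 / 0.5903 = 0.3490.
Shared true-score variance = 0.3490² = 0.1218 ≈ 0.122.

0.122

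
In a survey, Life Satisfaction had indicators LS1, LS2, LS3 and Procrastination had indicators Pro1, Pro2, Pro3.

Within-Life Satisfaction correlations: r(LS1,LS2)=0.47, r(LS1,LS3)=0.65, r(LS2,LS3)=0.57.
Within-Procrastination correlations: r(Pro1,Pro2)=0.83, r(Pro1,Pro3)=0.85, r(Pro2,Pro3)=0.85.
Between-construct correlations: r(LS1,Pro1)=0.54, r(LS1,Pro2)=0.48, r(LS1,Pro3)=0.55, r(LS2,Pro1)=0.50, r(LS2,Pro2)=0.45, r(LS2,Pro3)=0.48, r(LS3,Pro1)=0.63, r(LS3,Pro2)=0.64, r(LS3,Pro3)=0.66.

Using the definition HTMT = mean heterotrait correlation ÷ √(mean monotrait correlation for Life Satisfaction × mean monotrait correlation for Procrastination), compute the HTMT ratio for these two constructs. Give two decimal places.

Between-construct mean = 4.93/9 = 0.5478.
Mean within-LS = 1.69/3 = 0.5633; mean within-Pro = 2.53/3 = 0.8433.
Geometric mean = √(0.5633 × 0.8433) = 0.6892.
HTMT = 0.5478 / 0.6892 = 0.79.

0.79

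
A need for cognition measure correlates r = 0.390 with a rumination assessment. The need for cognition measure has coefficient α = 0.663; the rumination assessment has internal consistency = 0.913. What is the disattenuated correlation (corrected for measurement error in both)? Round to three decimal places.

0.501

r_true = r_obs / √(r_xx · r_yy) = 0.390 / √(0.663 × 0.913) = 0.390 / √0.605319 = 0.390 / 0.7780 ≈ 0.501.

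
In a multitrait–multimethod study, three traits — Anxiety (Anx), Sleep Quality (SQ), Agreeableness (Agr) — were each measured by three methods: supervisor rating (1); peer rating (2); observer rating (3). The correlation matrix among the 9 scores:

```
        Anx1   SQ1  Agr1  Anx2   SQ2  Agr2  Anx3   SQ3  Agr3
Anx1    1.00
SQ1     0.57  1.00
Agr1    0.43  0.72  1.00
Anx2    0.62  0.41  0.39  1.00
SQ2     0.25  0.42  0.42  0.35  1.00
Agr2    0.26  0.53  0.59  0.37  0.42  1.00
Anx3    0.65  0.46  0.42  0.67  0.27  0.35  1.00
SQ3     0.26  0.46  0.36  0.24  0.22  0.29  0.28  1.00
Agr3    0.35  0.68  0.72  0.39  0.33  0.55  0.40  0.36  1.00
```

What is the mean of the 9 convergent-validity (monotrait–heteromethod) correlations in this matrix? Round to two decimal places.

Convergent values: 0.62, 0.65, 0.67, 0.42, 0.46, 0.22, 0.59, 0.72, 0.55; mean = 4.90/9 = 0.54.

0.54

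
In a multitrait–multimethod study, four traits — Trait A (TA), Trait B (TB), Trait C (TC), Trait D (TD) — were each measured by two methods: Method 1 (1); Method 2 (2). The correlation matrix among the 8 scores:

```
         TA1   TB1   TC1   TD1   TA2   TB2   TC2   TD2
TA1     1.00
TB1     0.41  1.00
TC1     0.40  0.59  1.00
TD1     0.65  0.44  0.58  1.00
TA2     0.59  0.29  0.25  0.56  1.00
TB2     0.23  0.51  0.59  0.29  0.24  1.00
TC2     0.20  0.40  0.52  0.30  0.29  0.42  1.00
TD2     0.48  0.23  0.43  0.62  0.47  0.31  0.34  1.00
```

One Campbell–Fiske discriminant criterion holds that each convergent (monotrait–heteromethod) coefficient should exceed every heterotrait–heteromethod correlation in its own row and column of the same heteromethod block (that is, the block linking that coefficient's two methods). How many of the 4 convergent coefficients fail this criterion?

Each convergent coefficient versus the relevant comparison correlations:
TA (methods 1·2): 0.59 vs {0.23, 0.29, 0.20, 0.25, 0.48, 0.56} → pass.
TB (methods 1·2): 0.51 vs {0.29, 0.23, 0.40, 0.59, 0.23, 0.29} → fail.
TC (methods 1·2): 0.52 vs {0.25, 0.20, 0.59, 0.40, 0.43, 0.30} → fail.
TD (methods 1·2): 0.62 vs {0.56, 0.48, 0.29, 0.23, 0.30, 0.43} → pass.
2 of 4 fail.

2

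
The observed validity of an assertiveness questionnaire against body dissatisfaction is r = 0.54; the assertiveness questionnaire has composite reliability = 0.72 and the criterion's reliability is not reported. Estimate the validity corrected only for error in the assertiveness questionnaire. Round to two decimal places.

0.64

Single correction: r_c = r_obs / √r_xx = 0.54 / √0.72 = 0.54 / 0.8485 ≈ 0.64.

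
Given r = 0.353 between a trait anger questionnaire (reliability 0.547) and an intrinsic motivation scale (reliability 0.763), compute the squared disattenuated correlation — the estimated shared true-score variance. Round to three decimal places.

Disattenuated r = 0.353 / √(0.547 × 0.763) = 0.353 / 0.6460 = 0.5464.
Shared true-score variance = 0.5464² = 0.2986 ≈ 0.299.

0.299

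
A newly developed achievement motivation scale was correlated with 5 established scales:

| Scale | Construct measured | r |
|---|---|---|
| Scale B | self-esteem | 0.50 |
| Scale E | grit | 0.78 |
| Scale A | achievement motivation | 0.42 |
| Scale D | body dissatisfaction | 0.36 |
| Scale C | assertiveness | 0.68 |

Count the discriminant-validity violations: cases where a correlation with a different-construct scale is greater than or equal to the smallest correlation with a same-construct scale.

3

Convergent (same construct = achievement motivation): Scale A.
Smallest convergent = 0.42. Discriminant values: 0.50, 0.78, 0.36, 0.68; count ≥ 0.42 → 3.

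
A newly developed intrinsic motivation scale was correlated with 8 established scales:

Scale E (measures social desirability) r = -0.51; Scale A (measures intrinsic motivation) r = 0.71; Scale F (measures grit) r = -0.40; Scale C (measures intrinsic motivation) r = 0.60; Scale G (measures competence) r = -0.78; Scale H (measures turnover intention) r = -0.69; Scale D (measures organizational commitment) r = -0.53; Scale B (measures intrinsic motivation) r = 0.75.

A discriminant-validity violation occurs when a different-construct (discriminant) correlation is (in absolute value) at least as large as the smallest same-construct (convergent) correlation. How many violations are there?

Convergent (same construct = intrinsic motivation): Scale A, Scale C, Scale B.
Smallest convergent = 0.60. Discriminant |r|: 0.51, 0.40, 0.78, 0.69, 0.53; count ≥ 0.60 → 2.

2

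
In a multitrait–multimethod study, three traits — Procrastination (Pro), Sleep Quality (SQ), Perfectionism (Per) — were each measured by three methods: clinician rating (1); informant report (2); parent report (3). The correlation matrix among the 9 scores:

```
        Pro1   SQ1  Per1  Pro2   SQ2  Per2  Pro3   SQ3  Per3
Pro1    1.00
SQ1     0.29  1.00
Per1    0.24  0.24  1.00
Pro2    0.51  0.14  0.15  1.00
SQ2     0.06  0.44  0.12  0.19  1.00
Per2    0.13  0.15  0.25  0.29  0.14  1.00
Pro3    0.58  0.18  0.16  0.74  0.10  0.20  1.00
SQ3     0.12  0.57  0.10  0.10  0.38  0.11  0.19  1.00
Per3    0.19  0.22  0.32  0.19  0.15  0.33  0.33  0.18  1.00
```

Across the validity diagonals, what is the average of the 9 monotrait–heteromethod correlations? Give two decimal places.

Convergent values: 0.51, 0.58, 0.74, 0.44, 0.57, 0.38, 0.25, 0.32, 0.33; mean = 4.12/9 = 0.46.

0.46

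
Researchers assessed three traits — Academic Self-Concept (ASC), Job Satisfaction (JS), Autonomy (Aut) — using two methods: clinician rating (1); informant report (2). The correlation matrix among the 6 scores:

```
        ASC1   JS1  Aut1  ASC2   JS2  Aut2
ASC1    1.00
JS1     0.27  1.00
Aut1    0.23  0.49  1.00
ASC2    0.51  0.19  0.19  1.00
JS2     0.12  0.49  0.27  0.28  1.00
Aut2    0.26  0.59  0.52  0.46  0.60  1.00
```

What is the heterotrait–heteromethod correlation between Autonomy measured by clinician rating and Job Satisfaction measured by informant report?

Different traits and methods: r(Aut1, JS2) = 0.27.

0.27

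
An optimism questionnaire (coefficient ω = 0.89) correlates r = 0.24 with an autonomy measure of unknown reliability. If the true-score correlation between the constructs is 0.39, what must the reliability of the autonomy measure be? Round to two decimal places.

r_true = r_obs / √(r_xx · r_yy) ⇒ 0.39 = 0.24 / √(0.89 · r_yy).
√(0.89 · r_yy) = 0.24 / 0.39 = 0.6154; 0.89 · r_yy = 0.3787; r_yy = 0.3787 / 0.89 ≈ 0.43.

0.43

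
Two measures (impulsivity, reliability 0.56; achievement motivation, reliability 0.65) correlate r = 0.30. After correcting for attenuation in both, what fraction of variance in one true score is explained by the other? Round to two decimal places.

0.25

Disattenuated r = 0.30 / √(0.56 × 0.65) = 0.30 / 0.6033 = 0.4973.
Shared true-score variance = 0.4973² = 0.2473 ≈ 0.25.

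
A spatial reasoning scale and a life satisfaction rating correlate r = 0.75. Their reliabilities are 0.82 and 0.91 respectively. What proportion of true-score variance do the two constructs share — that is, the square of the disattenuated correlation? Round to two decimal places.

Disattenuated r = 0.75 / √(0.82 × 0.91) = 0.75 / 0.8638 = 0.8683.
Shared true-score variance = 0.8683² = 0.7539 ≈ 0.75.

0.75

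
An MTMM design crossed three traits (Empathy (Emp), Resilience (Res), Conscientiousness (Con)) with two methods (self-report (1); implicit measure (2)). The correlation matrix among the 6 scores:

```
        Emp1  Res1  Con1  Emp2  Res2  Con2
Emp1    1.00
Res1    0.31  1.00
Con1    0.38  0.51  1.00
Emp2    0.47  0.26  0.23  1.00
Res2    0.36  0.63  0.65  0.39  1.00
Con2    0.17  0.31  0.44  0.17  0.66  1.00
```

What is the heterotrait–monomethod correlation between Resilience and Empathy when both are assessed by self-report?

0.31

Different traits, same method: r(Res1, Emp1) = 0.31.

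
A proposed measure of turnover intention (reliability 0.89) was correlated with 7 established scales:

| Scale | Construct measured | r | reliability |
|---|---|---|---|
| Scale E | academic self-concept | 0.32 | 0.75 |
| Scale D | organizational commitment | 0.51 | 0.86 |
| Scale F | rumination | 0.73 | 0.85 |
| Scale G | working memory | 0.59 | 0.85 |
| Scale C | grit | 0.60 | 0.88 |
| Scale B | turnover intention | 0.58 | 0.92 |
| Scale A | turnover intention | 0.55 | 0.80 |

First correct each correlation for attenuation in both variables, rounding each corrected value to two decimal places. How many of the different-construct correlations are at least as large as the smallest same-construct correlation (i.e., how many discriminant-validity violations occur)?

Disattenuated r (r / √(r_scale · r_new)):
  Scale E (disc): 0.32 / √(0.75·0.89) = 0.39
  Scale D (disc): 0.51 / √(0.86·0.89) = 0.58
  Scale F (disc): 0.73 / √(0.85·0.89) = 0.84
  Scale G (disc): 0.59 / √(0.85·0.89) = 0.68
  Scale C (disc): 0.60 / √(0.88·0.89) = 0.68
  Scale B (conv): 0.58 / √(0.92·0.89) = 0.64
  Scale A (conv): 0.55 / √(0.80·0.89) = 0.65
Smallest convergent = 0.64. Discriminant values: 0.39, 0.58, 0.84, 0.68, 0.68; count ≥ 0.64 → 3.

3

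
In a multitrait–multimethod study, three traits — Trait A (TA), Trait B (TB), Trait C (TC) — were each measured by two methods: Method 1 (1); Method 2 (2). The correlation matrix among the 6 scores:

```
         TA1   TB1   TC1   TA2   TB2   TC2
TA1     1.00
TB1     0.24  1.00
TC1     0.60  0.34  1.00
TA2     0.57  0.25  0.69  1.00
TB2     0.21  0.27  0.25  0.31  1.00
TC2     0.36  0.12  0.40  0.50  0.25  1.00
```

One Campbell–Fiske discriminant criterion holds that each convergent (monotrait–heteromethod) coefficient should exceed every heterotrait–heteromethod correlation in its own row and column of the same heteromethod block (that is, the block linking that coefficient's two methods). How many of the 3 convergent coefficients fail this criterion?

2

Checking each validity diagonal entry against its comparison values:
TA (methods 1·2): 0.57 vs {0.21, 0.25, 0.36, 0.69} → fail.
TB (methods 1·2): 0.27 vs {0.25, 0.21, 0.12, 0.25} → pass.
TC (methods 1·2): 0.40 vs {0.69, 0.36, 0.25, 0.12} → fail.
2 of 3 fail.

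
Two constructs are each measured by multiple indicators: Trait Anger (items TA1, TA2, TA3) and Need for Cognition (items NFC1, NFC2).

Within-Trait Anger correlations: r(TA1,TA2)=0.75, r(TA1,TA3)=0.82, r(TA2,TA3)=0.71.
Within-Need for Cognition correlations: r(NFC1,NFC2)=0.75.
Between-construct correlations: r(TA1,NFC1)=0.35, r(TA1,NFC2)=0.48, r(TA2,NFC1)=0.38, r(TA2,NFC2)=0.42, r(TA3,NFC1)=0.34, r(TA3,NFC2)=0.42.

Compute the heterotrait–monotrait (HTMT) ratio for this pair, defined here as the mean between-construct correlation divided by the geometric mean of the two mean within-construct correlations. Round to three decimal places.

0.528

Mean between = 2.39/6 = 0.3983.
Mean within-TA = 2.28/3 = 0.7600; mean within-NFC = 0.75/1 = 0.7500.
Geometric mean = √(0.7600 × 0.7500) = 0.7550.
HTMT = 0.3983 / 0.7550 = 0.528.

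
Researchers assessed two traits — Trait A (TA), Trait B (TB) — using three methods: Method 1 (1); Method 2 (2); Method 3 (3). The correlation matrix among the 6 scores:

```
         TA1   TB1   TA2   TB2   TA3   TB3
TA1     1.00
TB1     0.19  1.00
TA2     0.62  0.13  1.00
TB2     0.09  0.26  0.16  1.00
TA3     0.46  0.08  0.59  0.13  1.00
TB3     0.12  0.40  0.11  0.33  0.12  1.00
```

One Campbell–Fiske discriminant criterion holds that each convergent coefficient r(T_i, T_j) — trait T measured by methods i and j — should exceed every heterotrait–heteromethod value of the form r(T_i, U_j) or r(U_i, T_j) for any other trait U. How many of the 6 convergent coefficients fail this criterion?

Checking each validity diagonal entry against its comparison values:
TA (methods 1·2): 0.62 vs {0.09, 0.13} → pass.
TA (methods 1·3): 0.46 vs {0.12, 0.08} → pass.
TA (methods 2·3): 0.59 vs {0.11, 0.13} → pass.
TB (methods 1·2): 0.26 vs {0.13, 0.09} → pass.
TB (methods 1·3): 0.40 vs {0.08, 0.12} → pass.
TB (methods 2·3): 0.33 vs {0.13, 0.11} → pass.
0 of 6 fail.

0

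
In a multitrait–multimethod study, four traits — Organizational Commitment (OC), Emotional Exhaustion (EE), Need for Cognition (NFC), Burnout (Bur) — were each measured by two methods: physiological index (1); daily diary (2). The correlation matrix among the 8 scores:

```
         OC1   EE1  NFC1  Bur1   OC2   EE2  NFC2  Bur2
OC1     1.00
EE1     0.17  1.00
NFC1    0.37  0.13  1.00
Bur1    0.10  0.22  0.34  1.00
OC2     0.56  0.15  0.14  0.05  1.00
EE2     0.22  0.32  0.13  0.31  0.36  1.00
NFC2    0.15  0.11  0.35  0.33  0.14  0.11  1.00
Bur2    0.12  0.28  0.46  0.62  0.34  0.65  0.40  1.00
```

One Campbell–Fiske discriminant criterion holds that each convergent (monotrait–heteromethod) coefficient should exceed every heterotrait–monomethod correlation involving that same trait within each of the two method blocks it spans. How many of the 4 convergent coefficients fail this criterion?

Checking each validity diagonal entry against its comparison values:
OC (methods 1·2): 0.56 vs {0.17, 0.36, 0.37, 0.14, 0.10, 0.34} → pass.
EE (methods 1·2): 0.32 vs {0.17, 0.36, 0.13, 0.11, 0.22, 0.65} → fail.
NFC (methods 1·2): 0.35 vs {0.37, 0.14, 0.13, 0.11, 0.34, 0.40} → fail.
Bur (methods 1·2): 0.62 vs {0.10, 0.34, 0.22, 0.65, 0.34, 0.40} → fail.
3 of 4 fail.

3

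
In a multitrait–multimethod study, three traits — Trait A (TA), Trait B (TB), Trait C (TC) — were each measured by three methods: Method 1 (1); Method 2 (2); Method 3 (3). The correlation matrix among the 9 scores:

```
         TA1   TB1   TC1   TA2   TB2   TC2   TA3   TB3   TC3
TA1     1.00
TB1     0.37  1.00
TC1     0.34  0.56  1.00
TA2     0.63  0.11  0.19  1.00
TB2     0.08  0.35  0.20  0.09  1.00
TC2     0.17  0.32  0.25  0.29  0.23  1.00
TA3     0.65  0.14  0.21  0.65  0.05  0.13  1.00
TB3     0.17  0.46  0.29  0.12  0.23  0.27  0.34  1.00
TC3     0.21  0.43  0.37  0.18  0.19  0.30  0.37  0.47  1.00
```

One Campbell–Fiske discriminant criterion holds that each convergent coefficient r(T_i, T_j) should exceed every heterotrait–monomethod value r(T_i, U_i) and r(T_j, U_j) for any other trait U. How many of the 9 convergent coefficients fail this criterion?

Checking each validity diagonal entry against its comparison values:
TA (methods 1·2): 0.63 vs {0.37, 0.09, 0.34, 0.29} → pass.
TA (methods 1·3): 0.65 vs {0.37, 0.34, 0.34, 0.37} → pass.
TA (methods 2·3): 0.65 vs {0.09, 0.34, 0.29, 0.37} → pass.
TB (methods 1·2): 0.35 vs {0.37, 0.09, 0.56, 0.23} → fail.
TB (methods 1·3): 0.46 vs {0.37, 0.34, 0.56, 0.47} → fail.
TB (methods 2·3): 0.23 vs {0.09, 0.34, 0.23, 0.47} → fail.
TC (methods 1·2): 0.25 vs {0.34, 0.29, 0.56, 0.23} → fail.
TC (methods 1·3): 0.37 vs {0.34, 0.37, 0.56, 0.47} → fail.
TC (methods 2·3): 0.30 vs {0.29, 0.37, 0.23, 0.47} → fail.
6 of 9 fail.

6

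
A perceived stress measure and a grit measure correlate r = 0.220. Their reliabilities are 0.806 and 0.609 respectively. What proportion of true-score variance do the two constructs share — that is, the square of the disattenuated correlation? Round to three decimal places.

Disattenuated r = 0.220 / √(0.806 × 0.609) = 0.220 / 0.7006 = 0.3140.
Shared true-score variance = 0.3140² = 0.0986 ≈ 0.099.

0.099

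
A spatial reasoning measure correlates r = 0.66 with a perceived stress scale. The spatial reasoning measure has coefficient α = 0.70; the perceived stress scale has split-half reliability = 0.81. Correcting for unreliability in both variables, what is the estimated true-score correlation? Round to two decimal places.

r_true = r_obs / √(r_xx · r_yy) = 0.66 / √(0.70 × 0.81) = 0.66 / √0.5670 = 0.66 / 0.7530 ≈ 0.88.

0.88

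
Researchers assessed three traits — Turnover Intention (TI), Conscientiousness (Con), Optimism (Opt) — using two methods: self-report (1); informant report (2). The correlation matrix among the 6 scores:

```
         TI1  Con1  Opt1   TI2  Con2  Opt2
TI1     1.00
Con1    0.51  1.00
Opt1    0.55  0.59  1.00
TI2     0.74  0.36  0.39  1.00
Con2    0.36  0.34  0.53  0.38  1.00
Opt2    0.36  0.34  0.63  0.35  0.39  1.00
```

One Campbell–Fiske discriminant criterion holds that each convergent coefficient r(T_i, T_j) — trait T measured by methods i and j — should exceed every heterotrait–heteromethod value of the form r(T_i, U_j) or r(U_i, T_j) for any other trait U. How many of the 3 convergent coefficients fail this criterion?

1

Each convergent coefficient versus the relevant comparison correlations:
TI (methods 1·2): 0.74 vs {0.36, 0.36, 0.36, 0.39} → pass.
Con (methods 1·2): 0.34 vs {0.36, 0.36, 0.34, 0.53} → fail.
Opt (methods 1·2): 0.63 vs {0.39, 0.36, 0.53, 0.34} → pass.
1 of 3 fail.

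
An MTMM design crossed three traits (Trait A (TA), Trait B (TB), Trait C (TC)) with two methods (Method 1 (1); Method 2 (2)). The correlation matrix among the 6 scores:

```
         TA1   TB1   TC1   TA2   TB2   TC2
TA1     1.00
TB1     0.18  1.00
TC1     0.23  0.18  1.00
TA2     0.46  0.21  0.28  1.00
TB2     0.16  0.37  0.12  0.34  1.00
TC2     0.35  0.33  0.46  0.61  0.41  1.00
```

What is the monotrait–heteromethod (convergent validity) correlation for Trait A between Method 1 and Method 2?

0.46

Same trait (TA), different methods: r(TA1, TA2) = 0.46.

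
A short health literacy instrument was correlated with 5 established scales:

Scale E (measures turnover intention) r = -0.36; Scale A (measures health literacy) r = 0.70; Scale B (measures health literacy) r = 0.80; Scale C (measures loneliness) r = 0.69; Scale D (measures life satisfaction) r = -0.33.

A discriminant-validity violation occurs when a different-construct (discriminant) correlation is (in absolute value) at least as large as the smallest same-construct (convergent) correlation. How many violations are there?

Convergent (same construct = health literacy): Scale A, Scale B.
Smallest convergent = 0.70. Discriminant |r|: 0.36, 0.69, 0.33; count ≥ 0.70 → 0.

0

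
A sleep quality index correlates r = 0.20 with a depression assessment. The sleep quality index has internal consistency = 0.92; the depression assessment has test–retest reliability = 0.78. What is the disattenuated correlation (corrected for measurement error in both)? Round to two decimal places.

0.24

r_true = r_obs / √(r_xx · r_yy) = 0.20 / √(0.92 × 0.78) = 0.20 / √0.7176 = 0.20 / 0.8471 ≈ 0.24.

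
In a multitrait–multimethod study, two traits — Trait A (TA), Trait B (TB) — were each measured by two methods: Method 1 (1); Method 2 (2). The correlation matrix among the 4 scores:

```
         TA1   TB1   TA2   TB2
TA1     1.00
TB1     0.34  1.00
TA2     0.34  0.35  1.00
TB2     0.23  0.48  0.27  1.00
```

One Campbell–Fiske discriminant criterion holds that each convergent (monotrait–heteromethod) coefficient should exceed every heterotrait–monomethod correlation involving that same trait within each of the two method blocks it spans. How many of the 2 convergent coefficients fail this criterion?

Convergent coefficients and their comparison sets:
TA (methods 1·2): 0.34 vs {0.34, 0.27} → fail.
TB (methods 1·2): 0.48 vs {0.34, 0.27} → pass.
1 of 2 fail.

1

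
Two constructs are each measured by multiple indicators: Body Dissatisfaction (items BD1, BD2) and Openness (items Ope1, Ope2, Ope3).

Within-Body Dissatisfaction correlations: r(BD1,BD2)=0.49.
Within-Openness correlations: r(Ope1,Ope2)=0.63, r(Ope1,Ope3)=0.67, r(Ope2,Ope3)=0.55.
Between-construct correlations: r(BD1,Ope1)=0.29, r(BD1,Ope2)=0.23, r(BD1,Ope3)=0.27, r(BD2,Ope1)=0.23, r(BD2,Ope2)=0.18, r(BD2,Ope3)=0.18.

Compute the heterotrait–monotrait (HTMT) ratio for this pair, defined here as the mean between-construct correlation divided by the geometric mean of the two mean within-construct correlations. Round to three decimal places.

0.418

Between-construct mean = 1.38/6 = 0.2300.
Mean within-BD = 0.49/1 = 0.4900; mean within-Ope = 1.85/3 = 0.6167.
Geometric mean = √(0.4900 × 0.6167) = 0.5497.
HTMT = 0.2300 / 0.5497 = 0.418.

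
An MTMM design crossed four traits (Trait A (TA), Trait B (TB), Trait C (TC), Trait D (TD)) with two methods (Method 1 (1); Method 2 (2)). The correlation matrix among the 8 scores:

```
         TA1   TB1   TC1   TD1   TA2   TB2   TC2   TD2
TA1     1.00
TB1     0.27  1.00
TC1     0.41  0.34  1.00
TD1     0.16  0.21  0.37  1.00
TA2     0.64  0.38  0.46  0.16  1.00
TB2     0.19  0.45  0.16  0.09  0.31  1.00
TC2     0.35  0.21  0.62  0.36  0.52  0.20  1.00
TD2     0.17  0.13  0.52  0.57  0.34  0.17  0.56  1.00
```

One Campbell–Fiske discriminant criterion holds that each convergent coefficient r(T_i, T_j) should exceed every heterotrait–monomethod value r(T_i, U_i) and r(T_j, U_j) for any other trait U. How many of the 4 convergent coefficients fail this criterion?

0

Each convergent coefficient versus the relevant comparison correlations:
TA (methods 1·2): 0.64 vs {0.27, 0.31, 0.41, 0.52, 0.16, 0.34} → pass.
TB (methods 1·2): 0.45 vs {0.27, 0.31, 0.34, 0.20, 0.21, 0.17} → pass.
TC (methods 1·2): 0.62 vs {0.41, 0.52, 0.34, 0.20, 0.37, 0.56} → pass.
TD (methods 1·2): 0.57 vs {0.16, 0.34, 0.21, 0.17, 0.37, 0.56} → pass.
0 of 4 fail.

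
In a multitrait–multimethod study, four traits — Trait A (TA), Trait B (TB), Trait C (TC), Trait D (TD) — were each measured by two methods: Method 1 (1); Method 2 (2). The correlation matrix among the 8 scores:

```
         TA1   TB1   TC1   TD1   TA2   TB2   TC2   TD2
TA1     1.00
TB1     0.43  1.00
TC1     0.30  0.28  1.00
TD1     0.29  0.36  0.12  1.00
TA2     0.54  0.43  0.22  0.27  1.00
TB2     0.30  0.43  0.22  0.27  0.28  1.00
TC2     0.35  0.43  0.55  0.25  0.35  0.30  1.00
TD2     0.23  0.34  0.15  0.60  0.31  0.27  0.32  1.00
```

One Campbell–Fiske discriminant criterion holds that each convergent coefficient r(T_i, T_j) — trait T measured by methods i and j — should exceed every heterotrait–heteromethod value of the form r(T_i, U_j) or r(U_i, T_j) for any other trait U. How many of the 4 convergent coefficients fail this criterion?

1

Checking each validity diagonal entry against its comparison values:
TA (methods 1·2): 0.54 vs {0.30, 0.43, 0.35, 0.22, 0.23, 0.27} → pass.
TB (methods 1·2): 0.43 vs {0.43, 0.30, 0.43, 0.22, 0.34, 0.27} → fail.
TC (methods 1·2): 0.55 vs {0.22, 0.35, 0.22, 0.43, 0.15, 0.25} → pass.
TD (methods 1·2): 0.60 vs {0.27, 0.23, 0.27, 0.34, 0.25, 0.15} → pass.
1 of 4 fail.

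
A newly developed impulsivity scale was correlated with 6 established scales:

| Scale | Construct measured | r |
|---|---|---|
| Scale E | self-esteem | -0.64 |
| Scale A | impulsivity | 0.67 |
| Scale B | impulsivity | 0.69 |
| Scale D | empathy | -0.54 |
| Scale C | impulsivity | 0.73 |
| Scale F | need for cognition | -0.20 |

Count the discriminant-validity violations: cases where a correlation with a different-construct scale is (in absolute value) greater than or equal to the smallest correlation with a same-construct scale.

0

Convergent (same construct = impulsivity): Scale A, Scale B, Scale C.
Smallest convergent = 0.67. Discriminant |r|: 0.64, 0.54, 0.20; count ≥ 0.67 → 0.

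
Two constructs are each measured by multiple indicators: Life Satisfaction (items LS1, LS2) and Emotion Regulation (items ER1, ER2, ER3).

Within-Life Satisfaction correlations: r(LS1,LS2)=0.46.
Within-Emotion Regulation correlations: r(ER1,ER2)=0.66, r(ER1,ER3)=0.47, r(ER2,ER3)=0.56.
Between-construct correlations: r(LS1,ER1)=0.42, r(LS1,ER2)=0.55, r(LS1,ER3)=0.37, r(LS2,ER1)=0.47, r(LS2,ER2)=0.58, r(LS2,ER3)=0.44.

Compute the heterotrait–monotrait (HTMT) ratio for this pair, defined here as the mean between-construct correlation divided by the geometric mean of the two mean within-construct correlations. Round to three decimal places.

Mean between = 2.83/6 = 0.4717.
Mean within-LS = 0.46/1 = 0.4600; mean within-ER = 1.69/3 = 0.5633.
Geometric mean = √(0.4600 × 0.5633) = 0.5090.
HTMT = 0.4717 / 0.5090 = 0.927.

0.927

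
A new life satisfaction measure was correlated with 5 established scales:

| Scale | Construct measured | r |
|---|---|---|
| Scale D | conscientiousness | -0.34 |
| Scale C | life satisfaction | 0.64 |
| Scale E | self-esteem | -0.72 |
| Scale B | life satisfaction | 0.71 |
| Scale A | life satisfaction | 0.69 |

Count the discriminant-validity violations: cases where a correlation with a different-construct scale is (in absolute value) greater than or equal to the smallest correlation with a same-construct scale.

1

Convergent (same construct = life satisfaction): Scale C, Scale B, Scale A.
Smallest convergent = 0.64. Discriminant |r|: 0.34, 0.72; count ≥ 0.64 → 1.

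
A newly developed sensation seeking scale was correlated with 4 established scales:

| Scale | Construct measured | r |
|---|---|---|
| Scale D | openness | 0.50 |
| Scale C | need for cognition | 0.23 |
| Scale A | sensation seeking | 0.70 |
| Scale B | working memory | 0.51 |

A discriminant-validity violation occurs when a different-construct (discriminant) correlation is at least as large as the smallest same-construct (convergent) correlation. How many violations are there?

0

Convergent (same construct = sensation seeking): Scale A.
Smallest convergent = 0.70. Discriminant values: 0.50, 0.23, 0.51; count ≥ 0.70 → 0.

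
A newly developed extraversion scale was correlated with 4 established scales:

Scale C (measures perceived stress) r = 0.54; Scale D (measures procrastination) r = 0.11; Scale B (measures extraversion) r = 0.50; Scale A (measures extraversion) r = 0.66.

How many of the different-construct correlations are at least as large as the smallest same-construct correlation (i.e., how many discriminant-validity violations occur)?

Convergent (same construct = extraversion): Scale B, Scale A.
Smallest convergent = 0.50. Discriminant values: 0.54, 0.11; count ≥ 0.50 → 1.

1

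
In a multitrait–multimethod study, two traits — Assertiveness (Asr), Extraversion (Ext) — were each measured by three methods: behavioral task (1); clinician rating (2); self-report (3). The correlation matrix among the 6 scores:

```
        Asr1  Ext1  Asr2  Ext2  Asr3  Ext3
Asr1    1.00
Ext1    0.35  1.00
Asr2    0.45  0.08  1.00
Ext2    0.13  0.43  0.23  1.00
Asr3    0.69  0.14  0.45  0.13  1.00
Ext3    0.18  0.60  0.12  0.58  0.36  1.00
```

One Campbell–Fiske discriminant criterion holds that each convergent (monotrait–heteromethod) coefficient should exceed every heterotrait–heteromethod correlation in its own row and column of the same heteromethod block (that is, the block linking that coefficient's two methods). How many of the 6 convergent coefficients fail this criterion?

0

Each convergent coefficient versus the relevant comparison correlations:
Asr (methods 1·2): 0.45 vs {0.13, 0.08} → pass.
Asr (methods 1·3): 0.69 vs {0.18, 0.14} → pass.
Asr (methods 2·3): 0.45 vs {0.12, 0.13} → pass.
Ext (methods 1·2): 0.43 vs {0.08, 0.13} → pass.
Ext (methods 1·3): 0.60 vs {0.14, 0.18} → pass.
Ext (methods 2·3): 0.58 vs {0.13, 0.12} → pass.
0 of 6 fail.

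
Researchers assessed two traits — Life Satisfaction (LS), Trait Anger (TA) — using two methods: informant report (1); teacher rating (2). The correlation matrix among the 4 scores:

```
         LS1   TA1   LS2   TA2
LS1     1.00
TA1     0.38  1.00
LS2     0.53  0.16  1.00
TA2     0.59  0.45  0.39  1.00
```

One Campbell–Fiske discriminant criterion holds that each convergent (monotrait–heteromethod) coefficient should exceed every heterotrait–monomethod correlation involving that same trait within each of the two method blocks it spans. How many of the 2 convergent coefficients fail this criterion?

Checking each validity diagonal entry against its comparison values:
LS (methods 1·2): 0.53 vs {0.38, 0.39} → pass.
TA (methods 1·2): 0.45 vs {0.38, 0.39} → pass.
0 of 2 fail.

0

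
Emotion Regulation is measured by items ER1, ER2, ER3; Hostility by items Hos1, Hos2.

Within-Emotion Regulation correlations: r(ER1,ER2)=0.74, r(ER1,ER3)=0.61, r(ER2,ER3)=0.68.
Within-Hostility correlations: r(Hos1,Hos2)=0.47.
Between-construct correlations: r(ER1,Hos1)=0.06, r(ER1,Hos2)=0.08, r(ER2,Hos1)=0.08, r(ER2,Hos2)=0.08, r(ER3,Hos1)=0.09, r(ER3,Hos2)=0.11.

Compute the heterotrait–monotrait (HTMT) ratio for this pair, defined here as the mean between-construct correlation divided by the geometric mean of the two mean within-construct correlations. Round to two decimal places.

0.15

Between-construct mean = 0.50/6 = 0.0833.
Mean within-ER = 2.03/3 = 0.6767; mean within-Hos = 0.47/1 = 0.4700.
Geometric mean = √(0.6767 × 0.4700) = 0.5640.
HTMT = 0.0833 / 0.5640 = 0.15.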